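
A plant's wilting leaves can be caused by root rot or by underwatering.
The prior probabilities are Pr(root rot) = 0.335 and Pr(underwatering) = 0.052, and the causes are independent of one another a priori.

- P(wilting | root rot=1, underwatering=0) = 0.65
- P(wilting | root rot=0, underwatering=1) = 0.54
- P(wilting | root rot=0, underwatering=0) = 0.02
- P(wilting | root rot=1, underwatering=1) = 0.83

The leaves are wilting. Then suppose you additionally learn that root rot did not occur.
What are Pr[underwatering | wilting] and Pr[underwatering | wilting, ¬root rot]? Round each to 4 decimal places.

Pr[underwatering | wilting] ≈ 0.1314; Pr[underwatering | wilting, ¬root rot] ≈ 0.5969

By total probability over the 4 (root rot, underwatering) configurations:
  P(wilting) = 0.02·0.665·0.948 + 0.54·0.665·0.052 + 0.65·0.335·0.948 + 0.83·0.335·0.052
        = 0.012608 + 0.018673 + 0.206427 + 0.014459 = 0.252167
The terms with underwatering present sum to 0.033132, so
  P(underwatering | wilting) = 0.033132 / 0.252167 ≈ 0.1314

With the extra evidence:
For the numerator, keep only underwatering=true terms: 0.54×0.052 = 0.028080
Denominator P(wilting | ¬root rot): 0.02×0.948 + 0.54×0.052 = 0.047040
Posterior = 0.028080 / 0.047040 ≈ 0.5969
Ruling out root rot raises the posterior on underwatering — the flip side of explaining away.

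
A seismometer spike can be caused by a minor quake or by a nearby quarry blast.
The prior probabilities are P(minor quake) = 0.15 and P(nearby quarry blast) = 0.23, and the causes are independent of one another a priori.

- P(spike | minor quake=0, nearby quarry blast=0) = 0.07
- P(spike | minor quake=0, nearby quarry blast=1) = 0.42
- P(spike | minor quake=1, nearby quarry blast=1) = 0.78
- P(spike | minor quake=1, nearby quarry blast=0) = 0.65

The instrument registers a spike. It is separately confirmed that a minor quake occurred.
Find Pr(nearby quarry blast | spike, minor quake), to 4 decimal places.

Enumerate both values of nearby quarry blast and weight by the priors:
  P(spike | minor quake) = 0.65*0.77 + 0.78*0.23
        = 0.500500 + 0.179400 = 0.679900
The terms with nearby quarry blast present sum to 0.179400, so
  P(nearby quarry blast | spike, minor quake) = 0.179400 / 0.679900 ≈ 0.2639

Pr(nearby quarry blast | spike, minor quake) ≈ 0.2639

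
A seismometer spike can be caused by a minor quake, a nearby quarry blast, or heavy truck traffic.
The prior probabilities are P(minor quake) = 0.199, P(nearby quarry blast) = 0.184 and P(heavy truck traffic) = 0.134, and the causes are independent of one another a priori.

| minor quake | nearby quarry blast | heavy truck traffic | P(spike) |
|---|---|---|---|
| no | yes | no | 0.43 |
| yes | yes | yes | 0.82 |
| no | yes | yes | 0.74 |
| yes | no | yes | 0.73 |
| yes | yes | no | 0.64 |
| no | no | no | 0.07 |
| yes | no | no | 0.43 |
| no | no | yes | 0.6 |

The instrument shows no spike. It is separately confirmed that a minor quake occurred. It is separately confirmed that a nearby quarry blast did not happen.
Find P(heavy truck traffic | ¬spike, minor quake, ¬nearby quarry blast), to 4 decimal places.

Numerator (weight on configurations with heavy truck traffic): 0.27·0.134 = 0.036180
Normalizer over all consistent configurations: 0.57·0.866 + 0.27·0.134 = 0.529800
P(heavy truck traffic | ¬spike, minor quake, ¬nearby quarry blast) = 0.036180/0.529800 ≈ 0.0683

P(heavy truck traffic | ¬spike, minor quake, ¬nearby quarry blast) ≈ 0.0683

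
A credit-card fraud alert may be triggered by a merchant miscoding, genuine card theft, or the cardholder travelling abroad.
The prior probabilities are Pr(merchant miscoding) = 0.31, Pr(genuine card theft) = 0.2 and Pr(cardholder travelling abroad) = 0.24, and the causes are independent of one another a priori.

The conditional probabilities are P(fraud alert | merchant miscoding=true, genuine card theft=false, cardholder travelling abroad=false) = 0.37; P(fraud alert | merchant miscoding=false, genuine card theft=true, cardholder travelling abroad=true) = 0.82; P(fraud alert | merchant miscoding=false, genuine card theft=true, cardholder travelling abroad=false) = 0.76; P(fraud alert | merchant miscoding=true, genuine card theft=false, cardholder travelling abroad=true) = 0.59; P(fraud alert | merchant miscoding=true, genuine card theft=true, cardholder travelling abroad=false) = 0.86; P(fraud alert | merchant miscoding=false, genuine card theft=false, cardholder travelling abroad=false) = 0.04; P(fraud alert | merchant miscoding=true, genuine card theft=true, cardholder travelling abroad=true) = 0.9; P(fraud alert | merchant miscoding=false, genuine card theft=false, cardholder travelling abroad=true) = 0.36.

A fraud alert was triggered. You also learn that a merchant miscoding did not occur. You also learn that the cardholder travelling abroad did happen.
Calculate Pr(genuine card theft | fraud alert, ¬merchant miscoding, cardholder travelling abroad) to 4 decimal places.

Pr(genuine card theft | fraud alert, ¬merchant miscoding, cardholder travelling abroad) ≈ 0.3628

Enumerate both values of genuine card theft and weight by the priors:
  P(fraud alert | ¬merchant miscoding, cardholder travelling abroad) = 0.36*0.8 + 0.82*0.2
        = 0.288000 + 0.164000 = 0.452000
Configurations with genuine card theft contribute 0.164000, so
  P(genuine card theft | fraud alert, ¬merchant miscoding, cardholder travelling abroad) = 0.164000 / 0.452000 ≈ 0.3628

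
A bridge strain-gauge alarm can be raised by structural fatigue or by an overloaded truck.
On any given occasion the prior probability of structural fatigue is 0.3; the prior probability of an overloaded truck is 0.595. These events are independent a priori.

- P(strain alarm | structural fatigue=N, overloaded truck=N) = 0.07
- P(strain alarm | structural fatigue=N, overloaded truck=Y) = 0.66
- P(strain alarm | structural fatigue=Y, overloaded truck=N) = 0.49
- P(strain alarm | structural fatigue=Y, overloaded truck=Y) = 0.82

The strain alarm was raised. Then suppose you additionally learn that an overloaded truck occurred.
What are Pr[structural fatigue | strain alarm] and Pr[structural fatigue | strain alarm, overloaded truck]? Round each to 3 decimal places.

Pr[structural fatigue | strain alarm] ≈ 0.411; Pr[structural fatigue | strain alarm, overloaded truck] ≈ 0.347

P(strain alarm) = 0.07*0.7*0.405 + 0.66*0.7*0.595 + 0.49*0.3*0.405 + 0.82*0.3*0.595 = 0.019845 + 0.274890 + 0.059535 + 0.146370 = 0.500640
The structural fatigue-present share is 0.059535 + 0.146370 = 0.205905.
Hence the posterior is 0.205905/0.500640 ≈ 0.411.

Now also conditioning on overloaded truck=true:
P(strain alarm | overloaded truck) = 0.66×0.7 + 0.82×0.3 = 0.462000 + 0.246000 = 0.708000
The structural fatigue-present share is 0.82×0.3 = 0.246000.
So P(structural fatigue | strain alarm, overloaded truck) = 0.246000/0.708000 ≈ 0.347.
This is intercausal reasoning (explaining away): once overloaded truck accounts for the strain alarm, structural fatigue becomes less likely.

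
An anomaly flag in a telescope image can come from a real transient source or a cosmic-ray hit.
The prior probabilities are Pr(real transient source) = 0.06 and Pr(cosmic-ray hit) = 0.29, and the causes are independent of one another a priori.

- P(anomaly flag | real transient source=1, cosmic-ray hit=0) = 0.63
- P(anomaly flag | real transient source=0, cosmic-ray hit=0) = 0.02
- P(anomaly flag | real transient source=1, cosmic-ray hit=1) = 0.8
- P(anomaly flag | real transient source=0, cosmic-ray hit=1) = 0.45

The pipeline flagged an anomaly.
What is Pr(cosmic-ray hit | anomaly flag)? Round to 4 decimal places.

Pr(cosmic-ray hit | anomaly flag) ≈ 0.7727

Weight on cosmic-ray hit=true, given the evidence: 0.122670 + 0.013920 = 0.136590
Denominator P(anomaly flag): 0.02*0.94*0.71 + 0.45*0.94*0.29 + 0.63*0.06*0.71 + 0.8*0.06*0.29 = 0.176776
Posterior = 0.136590 / 0.176776 ≈ 0.7727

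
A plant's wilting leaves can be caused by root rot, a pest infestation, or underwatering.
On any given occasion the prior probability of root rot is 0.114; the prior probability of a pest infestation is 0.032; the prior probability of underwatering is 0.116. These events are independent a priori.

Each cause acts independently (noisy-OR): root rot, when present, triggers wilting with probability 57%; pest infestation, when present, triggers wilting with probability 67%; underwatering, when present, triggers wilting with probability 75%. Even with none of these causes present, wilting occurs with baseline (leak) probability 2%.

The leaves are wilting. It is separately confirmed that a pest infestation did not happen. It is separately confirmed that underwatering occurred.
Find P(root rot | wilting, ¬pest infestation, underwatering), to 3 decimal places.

Under noisy-OR, P(wilting | causes) = 1 − (1−0.02)·∏(1−qᵢ) over the active causes.
P(wilting | ¬pest infestation, underwatering) = 0.755×0.886 + 0.89465×0.114 = 0.668930 + 0.101990 = 0.770920
Restricting to configurations with root rot present: 0.89465×0.114 = 0.101990.
P(root rot | wilting, ¬pest infestation, underwatering) = 0.101990 / 0.770920 ≈ 0.132

P(root rot | wilting, ¬pest infestation, underwatering) ≈ 0.132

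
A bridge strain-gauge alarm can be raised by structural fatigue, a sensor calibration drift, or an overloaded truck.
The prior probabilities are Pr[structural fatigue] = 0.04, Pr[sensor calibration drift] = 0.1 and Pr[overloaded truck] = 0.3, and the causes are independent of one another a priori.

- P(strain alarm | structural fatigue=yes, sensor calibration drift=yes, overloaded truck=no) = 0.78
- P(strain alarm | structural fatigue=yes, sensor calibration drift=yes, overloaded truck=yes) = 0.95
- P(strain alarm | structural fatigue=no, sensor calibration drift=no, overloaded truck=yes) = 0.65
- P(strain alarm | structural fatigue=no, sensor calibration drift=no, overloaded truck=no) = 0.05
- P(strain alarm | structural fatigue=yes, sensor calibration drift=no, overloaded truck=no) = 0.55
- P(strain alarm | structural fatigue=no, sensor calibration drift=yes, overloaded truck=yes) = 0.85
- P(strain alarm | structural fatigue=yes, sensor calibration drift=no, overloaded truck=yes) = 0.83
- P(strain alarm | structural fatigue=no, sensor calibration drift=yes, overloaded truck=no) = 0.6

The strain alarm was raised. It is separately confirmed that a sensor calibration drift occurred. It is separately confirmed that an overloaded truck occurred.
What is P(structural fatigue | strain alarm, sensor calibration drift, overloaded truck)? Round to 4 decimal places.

P(structural fatigue | strain alarm, sensor calibration drift, overloaded truck) ≈ 0.0445

Weight on structural fatigue=true, given the evidence: 0.95*0.04 = 0.038000
Denominator P(strain alarm | sensor calibration drift, overloaded truck): 0.85*0.96 + 0.95*0.04 = 0.854000
P(structural fatigue | strain alarm, sensor calibration drift, overloaded truck) = 0.038000/0.854000 ≈ 0.0445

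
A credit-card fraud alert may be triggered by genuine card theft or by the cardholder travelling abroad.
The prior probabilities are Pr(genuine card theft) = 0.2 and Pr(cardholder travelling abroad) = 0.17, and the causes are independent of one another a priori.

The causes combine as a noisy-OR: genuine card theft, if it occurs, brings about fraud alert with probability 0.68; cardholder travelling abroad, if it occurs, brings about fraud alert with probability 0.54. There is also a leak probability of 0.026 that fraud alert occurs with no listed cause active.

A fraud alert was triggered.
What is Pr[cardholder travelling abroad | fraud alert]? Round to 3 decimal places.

Under noisy-OR, P(fraud alert | causes) = 1 − (1−0.026)·∏(1−qᵢ) over the active causes.
P(fraud alert) = 0.026*0.8*0.83 + 0.55196*0.8*0.17 + 0.68832*0.2*0.83 + 0.856627*0.2*0.17 = 0.017264 + 0.075067 + 0.114261 + 0.029125 = 0.235717
Restricting to configurations with cardholder travelling abroad present: 0.075067 + 0.029125 = 0.104192.
So P(cardholder travelling abroad | fraud alert) = 0.104192/0.235717 ≈ 0.442.

Pr[cardholder travelling abroad | fraud alert] ≈ 0.442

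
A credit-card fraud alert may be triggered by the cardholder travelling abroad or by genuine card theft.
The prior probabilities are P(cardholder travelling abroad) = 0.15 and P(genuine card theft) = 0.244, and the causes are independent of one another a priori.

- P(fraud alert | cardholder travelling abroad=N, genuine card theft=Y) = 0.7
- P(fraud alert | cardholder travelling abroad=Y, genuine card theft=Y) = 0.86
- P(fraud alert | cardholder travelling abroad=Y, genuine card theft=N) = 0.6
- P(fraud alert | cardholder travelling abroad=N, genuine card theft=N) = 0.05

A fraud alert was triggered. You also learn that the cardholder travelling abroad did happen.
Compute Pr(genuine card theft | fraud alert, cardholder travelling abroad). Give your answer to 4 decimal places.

P(fraud alert | cardholder travelling abroad) = 0.6·0.756 + 0.86·0.244 = 0.453600 + 0.209840 = 0.663440
The genuine card theft-present share is 0.86·0.244 = 0.209840.
P(genuine card theft | fraud alert, cardholder travelling abroad) = 0.209840 / 0.663440 ≈ 0.3163

Pr(genuine card theft | fraud alert, cardholder travelling abroad) ≈ 0.3163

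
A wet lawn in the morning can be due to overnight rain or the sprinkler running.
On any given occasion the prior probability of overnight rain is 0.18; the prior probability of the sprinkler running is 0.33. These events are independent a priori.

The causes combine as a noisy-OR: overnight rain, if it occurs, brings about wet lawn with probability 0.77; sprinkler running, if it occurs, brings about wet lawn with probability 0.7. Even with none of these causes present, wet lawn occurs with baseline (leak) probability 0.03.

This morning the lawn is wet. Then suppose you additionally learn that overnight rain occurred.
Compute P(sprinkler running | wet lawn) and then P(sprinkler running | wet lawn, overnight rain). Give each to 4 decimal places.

P(sprinkler running | wet lawn) ≈ 0.6918; P(sprinkler running | wet lawn, overnight rain) ≈ 0.3717

Under noisy-OR, P(wet lawn | causes) = 1 − (1−0.03)·∏(1−qᵢ) over the active causes.
Sum P(wet lawn|·) weighted by the priors over the 4 (overnight rain, sprinkler running) configurations:
  P(wet lawn) = 0.03×0.82×0.67 + 0.709×0.82×0.33 + 0.7769×0.18×0.67 + 0.93307×0.18×0.33
        = 0.016482 + 0.191855 + 0.093694 + 0.055424 = 0.357455
Keeping only the sprinkler running-present terms gives 0.247279, so
  P(sprinkler running | wet lawn) = 0.247279 / 0.357455 ≈ 0.6918

Now also conditioning on overnight rain=true:
For the numerator, keep only sprinkler running=true terms: 0.93307*0.33 = 0.307913
The normalizing constant is 0.7769*0.67 + 0.93307*0.33 = 0.828436
Posterior = 0.307913 / 0.828436 ≈ 0.3717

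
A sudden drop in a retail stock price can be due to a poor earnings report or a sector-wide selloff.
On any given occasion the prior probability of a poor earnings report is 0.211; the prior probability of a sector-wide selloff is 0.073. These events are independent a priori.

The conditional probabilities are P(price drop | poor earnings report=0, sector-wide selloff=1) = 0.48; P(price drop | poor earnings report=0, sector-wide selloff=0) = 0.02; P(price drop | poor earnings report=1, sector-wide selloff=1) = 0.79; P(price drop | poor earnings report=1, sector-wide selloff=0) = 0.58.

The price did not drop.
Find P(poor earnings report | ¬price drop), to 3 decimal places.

Numerator (weight on configurations with poor earnings report): 0.082151 + 0.003235 = 0.085386
Denominator P(¬price drop): 0.98·0.789·0.927 + 0.52·0.789·0.073 + 0.42·0.211·0.927 + 0.21·0.211·0.073 = 0.832111
Posterior = 0.085386 / 0.832111 ≈ 0.103

P(poor earnings report | ¬price drop) ≈ 0.103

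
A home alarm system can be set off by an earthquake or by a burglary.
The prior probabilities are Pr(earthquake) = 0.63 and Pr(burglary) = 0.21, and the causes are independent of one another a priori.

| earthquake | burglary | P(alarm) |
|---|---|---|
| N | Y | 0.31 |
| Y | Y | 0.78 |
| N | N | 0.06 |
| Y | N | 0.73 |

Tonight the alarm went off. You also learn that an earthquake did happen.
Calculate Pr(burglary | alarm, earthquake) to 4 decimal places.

P(alarm | earthquake) = 0.73*0.79 + 0.78*0.21 = 0.576700 + 0.163800 = 0.740500
The burglary-present share is 0.78*0.21 = 0.163800.
P(burglary | alarm, earthquake) = 0.163800 / 0.740500 ≈ 0.2212

Pr(burglary | alarm, earthquake) ≈ 0.2212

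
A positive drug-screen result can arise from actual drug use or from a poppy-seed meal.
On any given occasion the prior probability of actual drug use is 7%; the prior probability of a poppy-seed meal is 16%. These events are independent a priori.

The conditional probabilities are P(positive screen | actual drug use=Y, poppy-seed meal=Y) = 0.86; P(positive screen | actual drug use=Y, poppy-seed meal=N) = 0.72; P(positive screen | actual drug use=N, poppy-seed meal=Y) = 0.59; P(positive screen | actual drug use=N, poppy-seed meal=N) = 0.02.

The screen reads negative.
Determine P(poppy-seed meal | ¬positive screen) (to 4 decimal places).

Weight on poppy-seed meal=true, given the evidence: 0.061008 + 0.001568 = 0.062576
Normalizer over all consistent configurations: 0.98*0.93*0.84 + 0.41*0.93*0.16 + 0.28*0.07*0.84 + 0.14*0.07*0.16 = 0.844616
Posterior = 0.062576 / 0.844616 ≈ 0.0741

P(poppy-seed meal | ¬positive screen) ≈ 0.0741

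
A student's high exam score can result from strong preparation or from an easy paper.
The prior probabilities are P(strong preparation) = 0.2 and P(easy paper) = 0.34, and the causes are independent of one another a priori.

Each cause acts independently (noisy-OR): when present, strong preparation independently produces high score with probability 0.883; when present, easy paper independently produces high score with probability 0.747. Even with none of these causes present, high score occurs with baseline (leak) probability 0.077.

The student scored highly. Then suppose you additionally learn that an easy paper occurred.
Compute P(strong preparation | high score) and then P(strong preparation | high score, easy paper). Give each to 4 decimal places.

P(strong preparation | high score) ≈ 0.4247; P(strong preparation | high score, easy paper) ≈ 0.2408

Under noisy-OR, P(high score | causes) = 1 − (1−0.077)·∏(1−qᵢ) over the active causes.
Enumerate the 4 (strong preparation, easy paper) configurations and weight by the priors:
  P(high score) = 0.077×0.8×0.66 + 0.766481×0.8×0.34 + 0.892009×0.2×0.66 + 0.972678×0.2×0.34
        = 0.040656 + 0.208483 + 0.117745 + 0.066142 = 0.433026
The terms with strong preparation present sum to 0.183887, so
  P(strong preparation | high score) = 0.183887 / 0.433026 ≈ 0.4247

With the extra evidence:
Numerator (weight on configurations with strong preparation): 0.972678×0.2 = 0.194536
The normalizing constant is 0.766481×0.8 + 0.972678×0.2 = 0.807721
P(strong preparation | high score, easy paper) = 0.194536/0.807721 ≈ 0.2408
The drop from 0.4247 to 0.2408 is the explaining-away (discounting) effect.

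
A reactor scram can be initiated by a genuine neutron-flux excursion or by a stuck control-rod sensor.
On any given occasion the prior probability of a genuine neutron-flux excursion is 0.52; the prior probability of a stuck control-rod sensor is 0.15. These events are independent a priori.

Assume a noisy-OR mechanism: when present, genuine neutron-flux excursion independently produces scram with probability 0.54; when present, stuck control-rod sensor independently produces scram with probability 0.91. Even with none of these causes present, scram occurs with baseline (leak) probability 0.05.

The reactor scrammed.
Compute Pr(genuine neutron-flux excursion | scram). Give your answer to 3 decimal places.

Under noisy-OR, P(scram | causes) = 1 − (1−0.05)·∏(1−qᵢ) over the active causes.
Enumerate the 4 (genuine neutron-flux excursion, stuck control-rod sensor) configurations and weight by the priors:
  P(scram) = 0.05*0.48*0.85 + 0.9145*0.48*0.15 + 0.563*0.52*0.85 + 0.96067*0.52*0.15
        = 0.020400 + 0.065844 + 0.248846 + 0.074932 = 0.410022
Configurations with genuine neutron-flux excursion contribute 0.323778, so
  P(genuine neutron-flux excursion | scram) = 0.323778 / 0.410022 ≈ 0.790

Pr(genuine neutron-flux excursion | scram) ≈ 0.790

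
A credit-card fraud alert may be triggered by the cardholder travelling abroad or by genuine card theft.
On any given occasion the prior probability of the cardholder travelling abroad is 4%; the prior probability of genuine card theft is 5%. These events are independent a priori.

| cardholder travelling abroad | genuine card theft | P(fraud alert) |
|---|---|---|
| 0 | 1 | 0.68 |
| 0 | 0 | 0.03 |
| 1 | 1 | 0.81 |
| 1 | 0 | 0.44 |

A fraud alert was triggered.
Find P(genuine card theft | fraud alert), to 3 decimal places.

P(genuine card theft | fraud alert) ≈ 0.437

P(fraud alert) = 0.03·0.96·0.95 + 0.68·0.96·0.05 + 0.44·0.04·0.95 + 0.81·0.04·0.05 = 0.027360 + 0.032640 + 0.016720 + 0.001620 = 0.078340
Restricting to configurations with genuine card theft present: 0.032640 + 0.001620 = 0.034260.
P(genuine card theft | fraud alert) = 0.034260 / 0.078340 ≈ 0.437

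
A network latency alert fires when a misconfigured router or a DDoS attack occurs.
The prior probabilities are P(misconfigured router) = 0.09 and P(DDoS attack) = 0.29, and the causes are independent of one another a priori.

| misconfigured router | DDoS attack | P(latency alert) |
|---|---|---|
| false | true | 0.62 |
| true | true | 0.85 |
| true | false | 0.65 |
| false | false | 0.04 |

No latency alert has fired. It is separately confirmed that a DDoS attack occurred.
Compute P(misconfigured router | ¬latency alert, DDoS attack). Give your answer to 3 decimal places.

Numerator (weight on configurations with misconfigured router): 0.15*0.09 = 0.013500
Denominator P(¬latency alert | DDoS attack): 0.38*0.91 + 0.15*0.09 = 0.359300
P(misconfigured router | ¬latency alert, DDoS attack) = 0.013500/0.359300 ≈ 0.038

P(misconfigured router | ¬latency alert, DDoS attack) ≈ 0.038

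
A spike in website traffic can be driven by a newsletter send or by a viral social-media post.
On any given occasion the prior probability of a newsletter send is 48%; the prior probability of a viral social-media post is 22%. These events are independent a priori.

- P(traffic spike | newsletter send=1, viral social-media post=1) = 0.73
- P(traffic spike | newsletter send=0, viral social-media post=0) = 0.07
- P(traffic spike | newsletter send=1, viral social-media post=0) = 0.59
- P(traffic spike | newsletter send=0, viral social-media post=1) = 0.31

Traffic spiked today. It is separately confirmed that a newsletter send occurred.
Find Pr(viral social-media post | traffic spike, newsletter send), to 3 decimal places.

Weight on viral social-media post=true, given the evidence: 0.73×0.22 = 0.160600
The normalizing constant is 0.59×0.78 + 0.73×0.22 = 0.620800
Posterior = 0.160600 / 0.620800 ≈ 0.259

Pr(viral social-media post | traffic spike, newsletter send) ≈ 0.259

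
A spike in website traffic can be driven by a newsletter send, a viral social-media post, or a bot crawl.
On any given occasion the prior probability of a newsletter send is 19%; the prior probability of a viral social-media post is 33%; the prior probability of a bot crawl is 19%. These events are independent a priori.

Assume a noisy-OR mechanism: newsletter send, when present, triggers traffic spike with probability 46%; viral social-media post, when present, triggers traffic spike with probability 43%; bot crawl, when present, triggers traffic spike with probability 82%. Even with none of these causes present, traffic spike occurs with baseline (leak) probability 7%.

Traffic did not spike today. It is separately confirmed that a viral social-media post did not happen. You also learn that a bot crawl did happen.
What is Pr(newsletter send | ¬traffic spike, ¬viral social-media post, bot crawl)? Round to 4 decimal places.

Pr(newsletter send | ¬traffic spike, ¬viral social-media post, bot crawl) ≈ 0.1124

Under noisy-OR, P(traffic spike | causes) = 1 − (1−0.07)·∏(1−qᵢ) over the active causes.
Enumerate both values of newsletter send and weight by the priors:
  P(¬traffic spike | ¬viral social-media post, bot crawl) = 0.1674·0.81 + 0.090396·0.19
        = 0.135594 + 0.017175 = 0.152769
The terms with newsletter send present sum to 0.017175, so
  P(newsletter send | ¬traffic spike, ¬viral social-media post, bot crawl) = 0.017175 / 0.152769 ≈ 0.1124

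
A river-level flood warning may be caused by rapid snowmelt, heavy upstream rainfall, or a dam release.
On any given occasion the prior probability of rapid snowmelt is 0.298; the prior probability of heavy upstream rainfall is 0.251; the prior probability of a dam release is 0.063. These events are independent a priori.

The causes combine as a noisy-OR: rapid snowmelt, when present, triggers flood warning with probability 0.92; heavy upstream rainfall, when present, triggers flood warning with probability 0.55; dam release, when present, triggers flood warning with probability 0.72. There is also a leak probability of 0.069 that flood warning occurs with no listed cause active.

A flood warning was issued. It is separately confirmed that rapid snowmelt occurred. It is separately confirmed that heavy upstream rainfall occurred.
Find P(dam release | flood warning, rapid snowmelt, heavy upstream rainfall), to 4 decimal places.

P(dam release | flood warning, rapid snowmelt, heavy upstream rainfall) ≈ 0.0645

Under noisy-OR, P(flood warning | causes) = 1 − (1−0.069)·∏(1−qᵢ) over the active causes.
P(flood warning | rapid snowmelt, heavy upstream rainfall) = 0.966484*0.937 + 0.990616*0.063 = 0.905596 + 0.062409 = 0.968005
Of this, 0.062409 comes from 0.990616*0.063 (the dam release=true cases).
P(dam release | flood warning, rapid snowmelt, heavy upstream rainfall) = 0.062409 / 0.968005 ≈ 0.0645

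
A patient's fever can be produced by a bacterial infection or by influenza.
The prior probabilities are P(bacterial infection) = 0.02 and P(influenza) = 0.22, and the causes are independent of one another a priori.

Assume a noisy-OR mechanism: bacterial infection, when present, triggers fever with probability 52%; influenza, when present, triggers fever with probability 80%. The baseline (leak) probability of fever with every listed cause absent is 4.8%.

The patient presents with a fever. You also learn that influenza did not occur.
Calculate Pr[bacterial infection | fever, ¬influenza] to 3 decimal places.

Pr[bacterial infection | fever, ¬influenza] ≈ 0.188

Under noisy-OR, P(fever | causes) = 1 − (1−0.048)·∏(1−qᵢ) over the active causes.
For the numerator, keep only bacterial infection=true terms: 0.54304×0.02 = 0.010861
Denominator P(fever | ¬influenza): 0.048×0.98 + 0.54304×0.02 = 0.057901
Posterior = 0.010861 / 0.057901 ≈ 0.188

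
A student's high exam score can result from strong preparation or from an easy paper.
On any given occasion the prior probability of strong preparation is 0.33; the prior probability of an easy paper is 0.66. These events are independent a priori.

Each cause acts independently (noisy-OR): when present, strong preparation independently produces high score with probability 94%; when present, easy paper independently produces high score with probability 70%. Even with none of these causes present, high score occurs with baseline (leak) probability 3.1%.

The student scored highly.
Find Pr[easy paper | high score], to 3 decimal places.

Pr[easy paper | high score] ≈ 0.824

Under noisy-OR, P(high score | causes) = 1 − (1−0.031)·∏(1−qᵢ) over the active causes.
P(high score) = 0.031*0.67*0.34 + 0.7093*0.67*0.66 + 0.94186*0.33*0.34 + 0.982558*0.33*0.66 = 0.007062 + 0.313652 + 0.105677 + 0.214001 = 0.640392
Restricting to configurations with easy paper present: 0.313652 + 0.214001 = 0.527653.
P(easy paper | high score) = 0.527653 / 0.640392 ≈ 0.824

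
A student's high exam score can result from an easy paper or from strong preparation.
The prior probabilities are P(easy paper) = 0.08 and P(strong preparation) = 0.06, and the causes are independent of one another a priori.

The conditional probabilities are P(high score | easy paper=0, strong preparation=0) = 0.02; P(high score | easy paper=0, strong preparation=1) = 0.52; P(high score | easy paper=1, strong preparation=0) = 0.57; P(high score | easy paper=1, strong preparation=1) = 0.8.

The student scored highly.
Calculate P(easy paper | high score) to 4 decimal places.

P(easy paper | high score) ≈ 0.5038

P(high score) = 0.02*0.92*0.94 + 0.52*0.92*0.06 + 0.57*0.08*0.94 + 0.8*0.08*0.06 = 0.017296 + 0.028704 + 0.042864 + 0.003840 = 0.092704
Restricting to configurations with easy paper present: 0.042864 + 0.003840 = 0.046704.
P(easy paper | high score) = 0.046704 / 0.092704 ≈ 0.5038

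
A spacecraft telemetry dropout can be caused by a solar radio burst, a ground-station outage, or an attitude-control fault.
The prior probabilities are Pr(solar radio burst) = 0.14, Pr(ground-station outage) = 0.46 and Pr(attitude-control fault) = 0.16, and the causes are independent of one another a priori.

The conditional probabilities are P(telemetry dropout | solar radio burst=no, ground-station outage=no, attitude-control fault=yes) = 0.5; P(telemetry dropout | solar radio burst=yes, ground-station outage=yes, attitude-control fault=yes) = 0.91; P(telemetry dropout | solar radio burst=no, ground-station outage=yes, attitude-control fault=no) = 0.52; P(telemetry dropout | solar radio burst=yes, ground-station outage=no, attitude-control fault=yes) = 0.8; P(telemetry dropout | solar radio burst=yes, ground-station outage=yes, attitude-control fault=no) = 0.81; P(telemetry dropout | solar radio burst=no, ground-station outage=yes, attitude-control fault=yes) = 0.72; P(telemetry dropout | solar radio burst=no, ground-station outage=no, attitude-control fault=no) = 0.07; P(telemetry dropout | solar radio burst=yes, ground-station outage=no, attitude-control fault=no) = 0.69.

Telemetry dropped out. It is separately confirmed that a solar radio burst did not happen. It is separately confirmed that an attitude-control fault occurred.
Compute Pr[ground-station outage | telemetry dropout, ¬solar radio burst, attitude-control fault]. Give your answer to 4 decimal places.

Pr[ground-station outage | telemetry dropout, ¬solar radio burst, attitude-control fault] ≈ 0.5509

Sum P(telemetry dropout|·) weighted by the priors over both values of ground-station outage:
  P(telemetry dropout | ¬solar radio burst, attitude-control fault) = 0.5*0.54 + 0.72*0.46
        = 0.270000 + 0.331200 = 0.601200
Keeping only the ground-station outage-present terms gives 0.331200, so
  P(ground-station outage | telemetry dropout, ¬solar radio burst, attitude-control fault) = 0.331200 / 0.601200 ≈ 0.5509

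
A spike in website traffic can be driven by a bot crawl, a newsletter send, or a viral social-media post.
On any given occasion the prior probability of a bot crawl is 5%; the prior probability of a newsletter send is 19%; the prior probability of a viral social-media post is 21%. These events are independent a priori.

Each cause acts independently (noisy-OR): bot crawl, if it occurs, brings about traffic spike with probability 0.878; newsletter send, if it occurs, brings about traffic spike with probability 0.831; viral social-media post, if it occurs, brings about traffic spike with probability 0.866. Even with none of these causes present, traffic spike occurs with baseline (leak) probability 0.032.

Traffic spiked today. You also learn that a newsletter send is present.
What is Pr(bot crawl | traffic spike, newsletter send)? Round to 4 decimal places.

Pr(bot crawl | traffic spike, newsletter send) ≈ 0.0564

Under noisy-OR, P(traffic spike | causes) = 1 − (1−0.032)·∏(1−qᵢ) over the active causes.
By total probability over the 4 (bot crawl, viral social-media post) configurations:
  P(traffic spike | newsletter send) = 0.836408*0.95*0.79 + 0.978079*0.95*0.21 + 0.980042*0.05*0.79 + 0.997326*0.05*0.21
        = 0.627724 + 0.195127 + 0.038712 + 0.010472 = 0.872035
Configurations with bot crawl contribute 0.049184, so
  P(bot crawl | traffic spike, newsletter send) = 0.049184 / 0.872035 ≈ 0.0564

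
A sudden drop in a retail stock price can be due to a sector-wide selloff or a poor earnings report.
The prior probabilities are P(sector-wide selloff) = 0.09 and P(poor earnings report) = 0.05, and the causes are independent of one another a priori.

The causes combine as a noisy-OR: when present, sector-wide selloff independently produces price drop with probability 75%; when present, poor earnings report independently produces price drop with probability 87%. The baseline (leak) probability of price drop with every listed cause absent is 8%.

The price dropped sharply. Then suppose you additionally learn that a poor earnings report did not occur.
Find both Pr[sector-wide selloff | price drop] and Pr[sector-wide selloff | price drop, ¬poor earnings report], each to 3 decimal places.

Pr[sector-wide selloff | price drop] ≈ 0.391; Pr[sector-wide selloff | price drop, ¬poor earnings report] ≈ 0.488

Under noisy-OR, P(price drop | causes) = 1 − (1−0.08)·∏(1−qᵢ) over the active causes.
Weight on sector-wide selloff=true, given the evidence: 0.065835 + 0.004365 = 0.070200
Normalizer over all consistent configurations: 0.08×0.91×0.95 + 0.8804×0.91×0.05 + 0.77×0.09×0.95 + 0.9701×0.09×0.05 = 0.179418
P(sector-wide selloff | price drop) = 0.070200/0.179418 ≈ 0.391

Now also conditioning on poor earnings report≠true:
P(price drop | ¬poor earnings report) = 0.08*0.91 + 0.77*0.09 = 0.072800 + 0.069300 = 0.142100
Restricting to configurations with sector-wide selloff present: 0.77*0.09 = 0.069300.
So P(sector-wide selloff | price drop, ¬poor earnings report) = 0.069300/0.142100 ≈ 0.488.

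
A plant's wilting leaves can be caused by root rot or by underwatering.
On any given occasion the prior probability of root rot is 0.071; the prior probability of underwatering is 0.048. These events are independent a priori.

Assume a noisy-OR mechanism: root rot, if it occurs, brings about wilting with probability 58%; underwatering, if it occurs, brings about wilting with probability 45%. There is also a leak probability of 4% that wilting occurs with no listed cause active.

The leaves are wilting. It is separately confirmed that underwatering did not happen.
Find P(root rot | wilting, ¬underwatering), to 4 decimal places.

Under noisy-OR, P(wilting | causes) = 1 − (1−0.04)·∏(1−qᵢ) over the active causes.
Numerator (weight on configurations with root rot): 0.5968×0.071 = 0.042373
The normalizing constant is 0.04×0.929 + 0.5968×0.071 = 0.079533
P(root rot | wilting, ¬underwatering) = 0.042373/0.079533 ≈ 0.5328

P(root rot | wilting, ¬underwatering) ≈ 0.5328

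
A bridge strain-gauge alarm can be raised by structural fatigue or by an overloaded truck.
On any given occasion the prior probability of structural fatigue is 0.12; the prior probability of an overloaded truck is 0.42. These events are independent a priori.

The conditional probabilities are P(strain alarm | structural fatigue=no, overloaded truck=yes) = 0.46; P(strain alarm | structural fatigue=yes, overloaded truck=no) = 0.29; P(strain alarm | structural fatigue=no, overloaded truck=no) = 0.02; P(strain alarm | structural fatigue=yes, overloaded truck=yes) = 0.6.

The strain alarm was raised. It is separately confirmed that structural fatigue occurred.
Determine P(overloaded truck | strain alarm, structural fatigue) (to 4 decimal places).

P(overloaded truck | strain alarm, structural fatigue) ≈ 0.5997

Numerator (weight on configurations with overloaded truck): 0.6·0.42 = 0.252000
Denominator P(strain alarm | structural fatigue): 0.29·0.58 + 0.6·0.42 = 0.420200
P(overloaded truck | strain alarm, structural fatigue) = 0.252000/0.420200 ≈ 0.5997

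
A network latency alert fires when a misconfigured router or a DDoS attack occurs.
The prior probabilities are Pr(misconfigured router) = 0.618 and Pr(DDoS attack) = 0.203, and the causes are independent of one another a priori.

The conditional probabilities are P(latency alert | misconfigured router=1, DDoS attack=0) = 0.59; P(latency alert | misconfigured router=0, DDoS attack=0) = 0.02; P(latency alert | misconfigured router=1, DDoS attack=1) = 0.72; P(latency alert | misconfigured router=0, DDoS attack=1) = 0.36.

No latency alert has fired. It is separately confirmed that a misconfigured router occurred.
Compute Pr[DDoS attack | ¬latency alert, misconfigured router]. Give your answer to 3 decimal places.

Pr[DDoS attack | ¬latency alert, misconfigured router] ≈ 0.148

By total probability over both values of DDoS attack:
  P(¬latency alert | misconfigured router) = 0.41×0.797 + 0.28×0.203
        = 0.326770 + 0.056840 = 0.383610
Configurations with DDoS attack contribute 0.056840, so
  P(DDoS attack | ¬latency alert, misconfigured router) = 0.056840 / 0.383610 ≈ 0.148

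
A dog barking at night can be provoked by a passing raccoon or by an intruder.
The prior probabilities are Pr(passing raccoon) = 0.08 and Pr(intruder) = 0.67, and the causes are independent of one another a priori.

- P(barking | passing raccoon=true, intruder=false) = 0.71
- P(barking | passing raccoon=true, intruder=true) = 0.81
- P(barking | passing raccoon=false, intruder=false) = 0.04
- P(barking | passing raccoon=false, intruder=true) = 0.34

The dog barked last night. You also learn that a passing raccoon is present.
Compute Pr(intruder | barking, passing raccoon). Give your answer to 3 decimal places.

Sum P(barking|·) weighted by the priors over both values of intruder:
  P(barking | passing raccoon) = 0.71·0.33 + 0.81·0.67
        = 0.234300 + 0.542700 = 0.777000
The terms with intruder present sum to 0.542700, so
  P(intruder | barking, passing raccoon) = 0.542700 / 0.777000 ≈ 0.698

Pr(intruder | barking, passing raccoon) ≈ 0.698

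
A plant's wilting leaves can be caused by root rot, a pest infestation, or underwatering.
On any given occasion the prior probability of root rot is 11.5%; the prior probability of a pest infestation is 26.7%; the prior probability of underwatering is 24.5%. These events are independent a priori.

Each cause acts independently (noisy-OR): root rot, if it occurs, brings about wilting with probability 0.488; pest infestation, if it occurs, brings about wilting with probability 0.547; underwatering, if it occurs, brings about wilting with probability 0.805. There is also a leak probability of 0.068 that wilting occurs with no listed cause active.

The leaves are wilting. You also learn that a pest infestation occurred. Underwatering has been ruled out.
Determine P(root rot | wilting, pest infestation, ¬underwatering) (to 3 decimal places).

Under noisy-OR, P(wilting | causes) = 1 − (1−0.068)·∏(1−qᵢ) over the active causes.
By total probability over both values of root rot:
  P(wilting | pest infestation, ¬underwatering) = 0.577804*0.885 + 0.783836*0.115
        = 0.511357 + 0.090141 = 0.601498
Configurations with root rot contribute 0.090141, so
  P(root rot | wilting, pest infestation, ¬underwatering) = 0.090141 / 0.601498 ≈ 0.150

P(root rot | wilting, pest infestation, ¬underwatering) ≈ 0.150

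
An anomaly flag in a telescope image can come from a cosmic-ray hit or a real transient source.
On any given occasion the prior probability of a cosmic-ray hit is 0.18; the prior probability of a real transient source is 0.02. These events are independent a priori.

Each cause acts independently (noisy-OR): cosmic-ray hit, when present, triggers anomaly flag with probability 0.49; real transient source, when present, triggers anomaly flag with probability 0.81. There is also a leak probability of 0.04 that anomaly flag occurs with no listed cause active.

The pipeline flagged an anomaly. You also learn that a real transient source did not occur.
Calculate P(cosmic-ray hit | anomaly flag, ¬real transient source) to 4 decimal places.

Under noisy-OR, P(anomaly flag | causes) = 1 − (1−0.04)·∏(1−qᵢ) over the active causes.
Numerator (weight on configurations with cosmic-ray hit): 0.5104·0.18 = 0.091872
Denominator P(anomaly flag | ¬real transient source): 0.04·0.82 + 0.5104·0.18 = 0.124672
P(cosmic-ray hit | anomaly flag, ¬real transient source) = 0.091872/0.124672 ≈ 0.7369

P(cosmic-ray hit | anomaly flag, ¬real transient source) ≈ 0.7369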